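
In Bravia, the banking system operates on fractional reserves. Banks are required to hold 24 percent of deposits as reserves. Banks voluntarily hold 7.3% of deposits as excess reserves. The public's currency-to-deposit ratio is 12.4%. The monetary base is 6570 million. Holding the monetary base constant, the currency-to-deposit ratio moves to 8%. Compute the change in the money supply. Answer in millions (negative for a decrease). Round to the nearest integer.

Initially m₁ = (1 + 0.124) / (0.24 + 0.073 + 0.124) ≈ 2.57208, so M₁ = 2.57208 × 6570 = 16898.5656 million.
After the change m₂ = (1 + 0.08) / (0.24 + 0.073 + 0.08) ≈ 2.74809, so M₂ = 2.74809 × 6570 = 18054.9513 million.
ΔM = M₂ − M₁ = 18054.9513 − 16898.5656 = 1156.3857 million.

1156 million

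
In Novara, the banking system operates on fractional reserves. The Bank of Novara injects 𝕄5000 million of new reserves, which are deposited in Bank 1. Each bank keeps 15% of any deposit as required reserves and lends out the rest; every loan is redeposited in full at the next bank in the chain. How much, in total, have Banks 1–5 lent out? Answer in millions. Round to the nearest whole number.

𝕄15762 million

Bank i lends (1 − rr)^i of the original deposit: Bank 1 lends 5000·0.8500 = 4250.0000, Bank 2 lends 5000·0.8500² = 3612.5000, and so on.
Summing a geometric series: total = 5000·[0.8500·(1 − 0.8500^5) / (1 − 0.8500)] ≈ 15761.6828 million.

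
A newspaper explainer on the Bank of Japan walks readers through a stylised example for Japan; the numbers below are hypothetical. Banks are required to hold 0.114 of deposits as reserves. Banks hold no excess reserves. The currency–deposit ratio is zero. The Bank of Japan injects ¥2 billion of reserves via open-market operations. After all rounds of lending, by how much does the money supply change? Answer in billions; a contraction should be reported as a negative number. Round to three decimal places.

¥17.544 billion

The simple money multiplier is m = 1/rr = 1/0.114 ≈ 8.77193.
An open-market purchase increases the monetary base by 2 billion, so ΔM = m × ΔMB = 8.77193 × 2 ≈ 17.5439 billion.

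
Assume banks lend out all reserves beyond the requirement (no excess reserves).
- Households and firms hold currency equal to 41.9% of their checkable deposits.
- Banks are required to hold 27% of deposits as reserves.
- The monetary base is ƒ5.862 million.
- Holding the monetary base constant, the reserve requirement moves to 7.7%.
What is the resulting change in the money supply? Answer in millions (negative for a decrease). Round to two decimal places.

Initially m₁ = (1 + 0.419) / (0.27 + 0.419) ≈ 2.0595, so M₁ = 2.0595 × 5.862 ≈ 12.0728 million.
After the change m₂ = (1 + 0.419) / (0.077 + 0.419) ≈ 2.8609, so M₂ = 2.8609 × 5.862 ≈ 16.7706 million.
ΔM = M₂ − M₁ = 16.7706 − 12.0728 = 4.6978 million.

ƒ4.70 million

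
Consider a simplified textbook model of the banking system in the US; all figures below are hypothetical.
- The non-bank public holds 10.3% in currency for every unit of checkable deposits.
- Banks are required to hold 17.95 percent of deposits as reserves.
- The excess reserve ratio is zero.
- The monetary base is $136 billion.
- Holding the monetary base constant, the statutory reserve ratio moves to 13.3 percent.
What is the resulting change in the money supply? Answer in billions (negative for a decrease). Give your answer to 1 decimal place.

$104.6 billion

Initially m₁ = (1 + 0.103) / (0.1795 + 0.103) ≈ 3.90442, so M₁ = 3.90442 × 136 ≈ 531.0011 billion.
After the change m₂ = (1 + 0.103) / (0.133 + 0.103) ≈ 4.67373, so M₂ = 4.67373 × 136 ≈ 635.6273 billion.
ΔM = M₂ − M₁ = 635.6273 − 531.0011 = 104.6262 billion.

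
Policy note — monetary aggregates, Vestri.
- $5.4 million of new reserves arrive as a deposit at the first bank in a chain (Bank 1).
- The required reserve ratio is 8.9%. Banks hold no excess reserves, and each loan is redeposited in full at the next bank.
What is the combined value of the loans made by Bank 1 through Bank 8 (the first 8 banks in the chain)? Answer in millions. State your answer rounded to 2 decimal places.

Bank i lends (1 − rr)^i of the original deposit: Bank 1 lends 5.4·0.9110 = 4.9194, Bank 2 lends 5.4·0.9110² ≈ 4.4816, and so on.
Summing a geometric series: total = 5.4·[0.9110·(1 − 0.9110^8) / (1 − 0.9110)] ≈ 29.0520 million.

$29.05 million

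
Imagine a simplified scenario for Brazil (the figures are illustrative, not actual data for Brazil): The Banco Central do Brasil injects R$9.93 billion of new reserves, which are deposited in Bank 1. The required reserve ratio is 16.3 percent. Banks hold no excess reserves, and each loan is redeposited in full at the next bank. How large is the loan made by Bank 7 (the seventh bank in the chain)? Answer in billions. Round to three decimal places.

Each bank lends a fraction (1 − rr) = 0.8370 of the deposit it receives, so Bank 7 receives 9.93·0.8370^6 and lends 9.93·0.8370^7 ≈ 2.8578 billion.

R$2.858 billion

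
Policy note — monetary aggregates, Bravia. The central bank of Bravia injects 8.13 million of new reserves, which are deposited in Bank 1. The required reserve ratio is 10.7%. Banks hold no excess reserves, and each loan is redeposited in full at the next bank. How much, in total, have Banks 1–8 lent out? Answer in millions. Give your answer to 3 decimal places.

40.412 million

Bank i lends (1 − rr)^i of the original deposit: Bank 1 lends 8.13·0.8930 ≈ 7.2601, Bank 2 lends 8.13·0.8930² ≈ 6.4833, and so on.
Summing a geometric series: total = 8.13·[0.8930·(1 − 0.8930^8) / (1 − 0.8930)] ≈ 40.4122 million.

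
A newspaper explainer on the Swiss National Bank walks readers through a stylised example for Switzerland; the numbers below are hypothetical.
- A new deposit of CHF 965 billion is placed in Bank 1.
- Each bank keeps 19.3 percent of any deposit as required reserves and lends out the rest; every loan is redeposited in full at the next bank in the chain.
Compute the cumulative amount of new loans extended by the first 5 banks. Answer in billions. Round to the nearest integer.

Bank i lends (1 − rr)^i of the original deposit: Bank 1 lends 965·0.8070 = 778.7550, Bank 2 lends 965·0.8070² ≈ 628.4553, and so on.
Summing a geometric series: total = 965·[0.8070·(1 − 0.8070^5) / (1 − 0.8070)] ≈ 2653.9442 billion.

CHF 2654 billion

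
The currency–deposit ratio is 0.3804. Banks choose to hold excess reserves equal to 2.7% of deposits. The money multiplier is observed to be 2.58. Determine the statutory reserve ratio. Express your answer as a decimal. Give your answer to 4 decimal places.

0.1276

Using m = 2.58. Since m = (1 + c)/(c + rr + e), the denominator satisfies c + rr + e = (1 + c)/m = (1 + 0.3804) / 2.58 ≈ 0.535039.
With c = 0.3804 and e = 0.027, the statutory reserve ratio is 0.535039 − 0.3804 − 0.027 = 0.127639.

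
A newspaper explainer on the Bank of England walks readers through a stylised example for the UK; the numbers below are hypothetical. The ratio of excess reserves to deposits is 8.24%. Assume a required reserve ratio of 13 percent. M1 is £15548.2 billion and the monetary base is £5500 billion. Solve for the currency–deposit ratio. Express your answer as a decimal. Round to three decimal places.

Using m = M/MB = 15548.2/5500 ≈ 2.826945. From m = (1 + c)/(c + rr + e), rearranging gives 1 + c = m·(c + rr + e), so c·(1 − m) = m·(rr + e) − 1.
Hence c = [m·(rr + e) − 1]/(1 − m) = [2.826945 × (0.13 + 0.0824) − 1] / (1 − 2.826945) ≈ 0.218702.

0.219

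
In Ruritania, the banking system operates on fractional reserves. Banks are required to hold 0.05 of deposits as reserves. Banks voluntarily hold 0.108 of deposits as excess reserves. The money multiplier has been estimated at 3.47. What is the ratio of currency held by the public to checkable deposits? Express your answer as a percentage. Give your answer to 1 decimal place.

Using m = 3.47. From m = (1 + c)/(c + rr + e), rearranging gives 1 + c = m·(c + rr + e), so c·(1 − m) = m·(rr + e) − 1.
Hence c = [m·(rr + e) − 1]/(1 − m) = [3.47 × (0.05 + 0.108) − 1] / (1 − 3.47) ≈ 0.182891.

18.3%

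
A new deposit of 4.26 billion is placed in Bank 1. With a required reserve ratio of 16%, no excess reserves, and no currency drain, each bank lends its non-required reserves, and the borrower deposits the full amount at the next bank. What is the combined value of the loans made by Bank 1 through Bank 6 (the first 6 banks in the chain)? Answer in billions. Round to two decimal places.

14.51 billion

Bank i lends (1 − rr)^i of the original deposit: Bank 1 lends 4.26·0.8400 = 3.5784, Bank 2 lends 4.26·0.8400² ≈ 3.0059, and so on.
Summing a geometric series: total = 4.26·[0.8400·(1 − 0.8400^6) / (1 − 0.8400)] ≈ 14.5082 billion.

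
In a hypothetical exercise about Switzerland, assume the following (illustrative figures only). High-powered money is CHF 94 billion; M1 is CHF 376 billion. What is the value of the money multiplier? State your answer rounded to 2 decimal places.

4.00

The money multiplier is m = M / MB = 376 / 94 = 4.00000.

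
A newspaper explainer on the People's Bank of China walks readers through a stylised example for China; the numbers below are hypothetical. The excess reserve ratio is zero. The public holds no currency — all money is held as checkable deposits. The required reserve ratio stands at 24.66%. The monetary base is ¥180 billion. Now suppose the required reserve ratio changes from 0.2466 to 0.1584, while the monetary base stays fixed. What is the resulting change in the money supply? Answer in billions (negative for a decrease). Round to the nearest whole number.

Initially m₁ = 1 / (0.2466) ≈ 4.0552, so M₁ = 4.0552 × 180 = 729.936 billion.
After the change m₂ = 1 / (0.1584) ≈ 6.3131, so M₂ = 6.3131 × 180 = 1136.358 billion.
ΔM = M₂ − M₁ = 1136.358 − 729.936 = 406.422 billion.

¥406 billion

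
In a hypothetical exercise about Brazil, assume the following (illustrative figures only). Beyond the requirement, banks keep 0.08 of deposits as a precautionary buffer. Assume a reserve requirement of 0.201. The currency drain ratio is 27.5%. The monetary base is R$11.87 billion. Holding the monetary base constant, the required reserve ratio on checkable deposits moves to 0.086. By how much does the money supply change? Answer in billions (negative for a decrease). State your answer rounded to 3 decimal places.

Initially m₁ = (1 + 0.275) / (0.201 + 0.08 + 0.275) ≈ 2.293165, so M₁ = 2.293165 × 11.87 ≈ 27.2199 billion.
After the change m₂ = (1 + 0.275) / (0.086 + 0.08 + 0.275) ≈ 2.891156, so M₂ = 2.891156 × 11.87 ≈ 34.318 billion.
ΔM = M₂ − M₁ = 34.318 − 27.2199 = 7.0981 billion.

R$7.098 billion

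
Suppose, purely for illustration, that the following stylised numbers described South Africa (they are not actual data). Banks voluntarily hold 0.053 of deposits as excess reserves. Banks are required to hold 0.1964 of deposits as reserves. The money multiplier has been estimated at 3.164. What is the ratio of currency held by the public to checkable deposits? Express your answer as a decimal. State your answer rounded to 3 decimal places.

0.097

Using m = 3.164. From m = (1 + c)/(c + rr + e), rearranging gives 1 + c = m·(c + rr + e), so c·(1 − m) = m·(rr + e) − 1.
Hence c = [m·(rr + e) − 1]/(1 − m) = [3.164 × (0.1964 + 0.053) − 1] / (1 − 3.164) ≈ 0.097458.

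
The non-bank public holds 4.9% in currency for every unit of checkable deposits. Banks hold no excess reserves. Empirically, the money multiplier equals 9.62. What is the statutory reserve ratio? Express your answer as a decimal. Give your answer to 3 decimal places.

0.060

Using m = 9.62. Since m = (1 + c)/(c + rr + e), the denominator satisfies c + rr + e = (1 + c)/m = (1 + 0.049) / 9.62 ≈ 0.109044.
With c = 0.049 and e = 0, the statutory reserve ratio is 0.109044 − 0.049 − 0 = 0.060044.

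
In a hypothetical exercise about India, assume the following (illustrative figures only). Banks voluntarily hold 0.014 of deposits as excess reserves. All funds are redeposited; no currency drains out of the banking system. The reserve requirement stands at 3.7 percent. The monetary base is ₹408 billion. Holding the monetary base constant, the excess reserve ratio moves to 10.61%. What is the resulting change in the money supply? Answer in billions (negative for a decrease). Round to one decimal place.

Initially m₁ = 1 / (0.037 + 0.014) ≈ 19.60784, so M₁ = 19.60784 × 408 ≈ 7999.9987 billion.
After the change m₂ = 1 / (0.037 + 0.1061) ≈ 6.98812, so M₂ = 6.98812 × 408 ≈ 2851.153 billion.
ΔM = M₂ − M₁ = 2851.153 − 7999.9987 = -5148.8457 billion.

-5148.8 billion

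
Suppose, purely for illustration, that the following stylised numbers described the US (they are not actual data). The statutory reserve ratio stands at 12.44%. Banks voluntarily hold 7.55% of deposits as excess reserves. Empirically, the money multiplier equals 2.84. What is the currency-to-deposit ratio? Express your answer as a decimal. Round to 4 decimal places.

Using m = 2.84. From m = (1 + c)/(c + rr + e), rearranging gives 1 + c = m·(c + rr + e), so c·(1 − m) = m·(rr + e) − 1.
Hence c = [m·(rr + e) − 1]/(1 − m) = [2.84 × (0.1244 + 0.0755) − 1] / (1 − 2.84) ≈ 0.234937.

0.2349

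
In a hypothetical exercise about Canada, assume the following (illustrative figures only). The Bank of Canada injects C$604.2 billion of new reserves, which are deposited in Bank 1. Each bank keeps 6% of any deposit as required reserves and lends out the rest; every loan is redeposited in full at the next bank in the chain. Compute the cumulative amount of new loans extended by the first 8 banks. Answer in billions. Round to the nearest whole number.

C$3696 billion

Bank i lends (1 − rr)^i of the original deposit: Bank 1 lends 604.2·0.9400 = 567.9480, Bank 2 lends 604.2·0.9400² ≈ 533.8711, and so on.
Summing a geometric series: total = 604.2·[0.9400·(1 − 0.9400^8) / (1 − 0.9400)] ≈ 3695.7423 billion.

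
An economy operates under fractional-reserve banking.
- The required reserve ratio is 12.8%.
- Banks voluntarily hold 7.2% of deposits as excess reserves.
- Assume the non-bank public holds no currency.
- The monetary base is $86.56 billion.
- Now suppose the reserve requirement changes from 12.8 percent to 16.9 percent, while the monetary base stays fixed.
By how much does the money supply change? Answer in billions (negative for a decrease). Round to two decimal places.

-73.63 billion

Initially m₁ = 1 / (0.128 + 0.072) = 5, so M₁ = 5 × 86.56 = 432.8 billion.
After the change m₂ = 1 / (0.169 + 0.072) ≈ 4.14938, so M₂ = 4.14938 × 86.56 ≈ 359.1703 billion.
ΔM = M₂ − M₁ = 359.1703 − 432.8 = -73.6297 billion.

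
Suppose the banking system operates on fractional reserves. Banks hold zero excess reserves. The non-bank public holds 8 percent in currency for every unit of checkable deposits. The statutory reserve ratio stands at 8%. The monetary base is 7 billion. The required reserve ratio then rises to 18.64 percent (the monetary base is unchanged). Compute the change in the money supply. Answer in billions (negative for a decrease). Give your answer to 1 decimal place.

Initially m₁ = (1 + 0.08) / (0.08 + 0.08) = 6.75, so M₁ = 6.75 × 7 = 47.25 billion.
After the change m₂ = (1 + 0.08) / (0.1864 + 0.08) ≈ 4.0541, so M₂ = 4.0541 × 7 = 28.3787 billion.
ΔM = M₂ − M₁ = 28.3787 − 47.25 = -18.8713 billion.

-18.9 billion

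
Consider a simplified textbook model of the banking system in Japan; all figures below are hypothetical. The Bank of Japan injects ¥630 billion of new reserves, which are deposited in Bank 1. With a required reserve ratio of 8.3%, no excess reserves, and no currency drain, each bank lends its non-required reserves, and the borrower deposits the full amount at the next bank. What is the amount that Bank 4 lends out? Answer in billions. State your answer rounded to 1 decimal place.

Each bank lends a fraction (1 − rr) = 0.9170 of the deposit it receives, so Bank 4 receives 630·0.9170^3 and lends 630·0.9170^4 ≈ 445.4694 billion.

¥445.5 billion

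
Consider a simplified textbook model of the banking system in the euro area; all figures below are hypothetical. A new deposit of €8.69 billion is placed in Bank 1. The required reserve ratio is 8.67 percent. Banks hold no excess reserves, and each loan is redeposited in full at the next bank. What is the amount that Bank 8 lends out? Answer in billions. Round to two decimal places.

Each bank lends a fraction (1 − rr) = 0.9133 of the deposit it receives, so Bank 8 receives 8.69·0.9133^7 and lends 8.69·0.9133^8 ≈ 4.2066 billion.

€4.21 billion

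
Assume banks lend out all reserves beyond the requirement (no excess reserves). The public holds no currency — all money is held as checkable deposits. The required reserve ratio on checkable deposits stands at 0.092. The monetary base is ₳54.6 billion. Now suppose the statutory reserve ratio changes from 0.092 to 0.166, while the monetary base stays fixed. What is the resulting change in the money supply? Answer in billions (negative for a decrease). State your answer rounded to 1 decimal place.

-264.6 billion

Initially m₁ = 1 / (0.092) ≈ 10.8696, so M₁ = 10.8696 × 54.6 ≈ 593.4802 billion.
After the change m₂ = 1 / (0.166) ≈ 6.0241, so M₂ = 6.0241 × 54.6 ≈ 328.9159 billion.
ΔM = M₂ − M₁ = 328.9159 − 593.4802 = -264.5643 billion.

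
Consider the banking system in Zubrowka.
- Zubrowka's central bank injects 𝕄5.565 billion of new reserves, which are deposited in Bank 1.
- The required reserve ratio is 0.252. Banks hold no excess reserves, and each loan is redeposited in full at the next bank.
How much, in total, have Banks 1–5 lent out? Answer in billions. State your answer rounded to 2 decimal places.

𝕄12.65 billion

Bank i lends (1 − rr)^i of the original deposit: Bank 1 lends 5.565·0.7480 ≈ 4.1626, Bank 2 lends 5.565·0.7480² ≈ 3.1136, and so on.
Summing a geometric series: total = 5.565·[0.7480·(1 − 0.7480^5) / (1 − 0.7480)] ≈ 12.6504 billion.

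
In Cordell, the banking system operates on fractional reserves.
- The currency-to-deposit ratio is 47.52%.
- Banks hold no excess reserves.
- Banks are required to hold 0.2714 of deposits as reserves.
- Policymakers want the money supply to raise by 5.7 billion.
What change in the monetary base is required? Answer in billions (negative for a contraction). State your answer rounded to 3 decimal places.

2.885 billion

The money multiplier is m = (1 + c) / (rr + c) = (1 + 0.4752) / (0.2714 + 0.4752) ≈ 1.97589.
ΔMB = ΔM / m = (+5.7) / 1.97589 ≈ 2.8848 billion.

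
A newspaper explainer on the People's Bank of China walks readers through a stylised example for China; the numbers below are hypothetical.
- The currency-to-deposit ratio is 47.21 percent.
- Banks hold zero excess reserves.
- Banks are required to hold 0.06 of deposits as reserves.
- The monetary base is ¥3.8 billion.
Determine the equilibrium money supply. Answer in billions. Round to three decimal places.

¥10.513 billion

The money multiplier is m = (1 + c) / (rr + c) = (1 + 0.4721) / (0.06 + 0.4721) ≈ 2.76659.
So M = m × MB = 2.76659 × 3.8 ≈ 10.513 billion.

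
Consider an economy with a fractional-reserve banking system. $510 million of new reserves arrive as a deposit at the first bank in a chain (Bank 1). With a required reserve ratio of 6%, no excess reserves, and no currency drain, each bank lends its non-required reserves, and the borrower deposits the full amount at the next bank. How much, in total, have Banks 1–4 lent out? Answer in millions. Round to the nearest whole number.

$1752 million

Bank i lends (1 − rr)^i of the original deposit: Bank 1 lends 510·0.9400 = 479.4000, Bank 2 lends 510·0.9400² = 450.6360, and so on.
Summing a geometric series: total = 510·[0.9400·(1 − 0.9400^4) / (1 − 0.9400)] ≈ 1751.8158 million.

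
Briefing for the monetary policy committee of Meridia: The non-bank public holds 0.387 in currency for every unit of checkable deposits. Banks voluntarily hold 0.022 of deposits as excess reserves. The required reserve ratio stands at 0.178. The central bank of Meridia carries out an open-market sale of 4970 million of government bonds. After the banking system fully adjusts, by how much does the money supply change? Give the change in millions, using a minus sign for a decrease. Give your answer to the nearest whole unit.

The money multiplier is m = (1 + c) / (rr + e + c) = (1 + 0.387) / (0.178 + 0.022 + 0.387) ≈ 2.36286.
The sale removes 4970 million of base, so ΔM = m × ΔMB = 2.36286 × (−4970) = -11743.4142 million.

-11743 million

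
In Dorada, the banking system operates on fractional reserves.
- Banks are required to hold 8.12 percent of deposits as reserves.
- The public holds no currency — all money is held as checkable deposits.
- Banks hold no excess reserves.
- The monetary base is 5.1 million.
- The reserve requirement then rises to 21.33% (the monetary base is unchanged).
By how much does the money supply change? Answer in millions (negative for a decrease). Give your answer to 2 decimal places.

Initially m₁ = 1 / (0.0812) ≈ 12.3153, so M₁ = 12.3153 × 5.1 ≈ 62.808 million.
After the change m₂ = 1 / (0.2133) ≈ 4.6882, so M₂ = 4.6882 × 5.1 ≈ 23.9098 million.
ΔM = M₂ − M₁ = 23.9098 − 62.808 = -38.8982 million.

-38.90 million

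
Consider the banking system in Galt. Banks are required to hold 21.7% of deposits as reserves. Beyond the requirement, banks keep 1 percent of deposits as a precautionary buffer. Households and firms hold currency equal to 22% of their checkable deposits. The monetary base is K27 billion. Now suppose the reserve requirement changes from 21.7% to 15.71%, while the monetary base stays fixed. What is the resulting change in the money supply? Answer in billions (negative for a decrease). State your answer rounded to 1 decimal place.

Initially m₁ = (1 + 0.22) / (0.217 + 0.01 + 0.22) ≈ 2.7293, so M₁ = 2.7293 × 27 = 73.6911 billion.
After the change m₂ = (1 + 0.22) / (0.1571 + 0.01 + 0.22) ≈ 3.1516, so M₂ = 3.1516 × 27 = 85.0932 billion.
ΔM = M₂ − M₁ = 85.0932 − 73.6911 = 11.4021 billion.

K11.4 billion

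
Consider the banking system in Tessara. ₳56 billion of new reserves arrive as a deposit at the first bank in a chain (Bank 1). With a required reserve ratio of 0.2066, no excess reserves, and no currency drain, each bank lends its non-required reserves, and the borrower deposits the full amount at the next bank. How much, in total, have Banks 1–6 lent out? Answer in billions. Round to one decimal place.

₳161.4 billion

Bank i lends (1 − rr)^i of the original deposit: Bank 1 lends 56·0.7934 = 44.4304, Bank 2 lends 56·0.7934² ≈ 35.2511, and so on.
Summing a geometric series: total = 56·[0.7934·(1 − 0.7934^6) / (1 − 0.7934)] ≈ 161.4134 billion.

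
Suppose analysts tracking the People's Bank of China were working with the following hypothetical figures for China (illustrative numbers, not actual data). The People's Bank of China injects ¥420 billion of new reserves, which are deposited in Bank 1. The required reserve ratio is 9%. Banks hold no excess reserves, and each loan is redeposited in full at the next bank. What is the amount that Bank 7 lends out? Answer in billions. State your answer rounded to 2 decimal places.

Each bank lends a fraction (1 − rr) = 0.9100 of the deposit it receives, so Bank 7 receives 420·0.9100^6 and lends 420·0.9100^7 ≈ 217.0396 billion.

¥217.04 billion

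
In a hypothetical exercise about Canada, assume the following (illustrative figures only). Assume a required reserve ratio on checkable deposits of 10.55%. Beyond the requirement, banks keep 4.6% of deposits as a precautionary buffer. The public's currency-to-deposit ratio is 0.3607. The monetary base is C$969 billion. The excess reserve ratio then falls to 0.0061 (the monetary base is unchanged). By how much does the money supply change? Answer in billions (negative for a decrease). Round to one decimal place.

C$217.5 billion

Initially m₁ = (1 + 0.3607) / (0.1055 + 0.046 + 0.3607) ≈ 2.65658, so M₁ = 2.65658 × 969 ≈ 2574.226 billion.
After the change m₂ = (1 + 0.3607) / (0.1055 + 0.0061 + 0.3607) ≈ 2.88101, so M₂ = 2.88101 × 969 ≈ 2791.6987 billion.
ΔM = M₂ − M₁ = 2791.6987 − 2574.226 = 217.4727 billion.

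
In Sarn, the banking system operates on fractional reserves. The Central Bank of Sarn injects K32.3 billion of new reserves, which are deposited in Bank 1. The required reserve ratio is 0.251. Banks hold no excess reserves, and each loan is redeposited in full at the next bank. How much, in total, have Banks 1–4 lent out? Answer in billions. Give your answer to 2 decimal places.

K66.05 billion

Bank i lends (1 − rr)^i of the original deposit: Bank 1 lends 32.3·0.7490 = 24.1927, Bank 2 lends 32.3·0.7490² ≈ 18.1203, and so on.
Summing a geometric series: total = 32.3·[0.7490·(1 − 0.7490^4) / (1 − 0.7490)] ≈ 66.0507 billion.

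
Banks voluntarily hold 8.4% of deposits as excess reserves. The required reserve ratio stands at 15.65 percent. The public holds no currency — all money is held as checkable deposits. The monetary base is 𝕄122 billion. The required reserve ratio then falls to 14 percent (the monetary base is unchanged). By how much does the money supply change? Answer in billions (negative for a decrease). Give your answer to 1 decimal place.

𝕄37.4 billion

Initially m₁ = 1 / (0.1565 + 0.084) ≈ 4.15800, so M₁ = 4.15800 × 122 = 507.276 billion.
After the change m₂ = 1 / (0.14 + 0.084) ≈ 4.46429, so M₂ = 4.46429 × 122 ≈ 544.6434 billion.
ΔM = M₂ − M₁ = 544.6434 − 507.276 = 37.3674 billion.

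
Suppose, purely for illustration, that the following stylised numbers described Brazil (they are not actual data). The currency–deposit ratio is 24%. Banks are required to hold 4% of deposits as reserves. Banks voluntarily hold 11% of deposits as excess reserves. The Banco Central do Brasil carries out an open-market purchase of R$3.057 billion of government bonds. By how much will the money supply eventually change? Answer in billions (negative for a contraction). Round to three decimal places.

R$9.720 billion

The money multiplier is m = (1 + c) / (rr + e + c) = (1 + 0.24) / (0.04 + 0.11 + 0.24) ≈ 3.17949.
The purchase adds 3.057 billion of base, so ΔM = m × ΔMB = 3.17949 × (+3.057) ≈ 9.7197 billion.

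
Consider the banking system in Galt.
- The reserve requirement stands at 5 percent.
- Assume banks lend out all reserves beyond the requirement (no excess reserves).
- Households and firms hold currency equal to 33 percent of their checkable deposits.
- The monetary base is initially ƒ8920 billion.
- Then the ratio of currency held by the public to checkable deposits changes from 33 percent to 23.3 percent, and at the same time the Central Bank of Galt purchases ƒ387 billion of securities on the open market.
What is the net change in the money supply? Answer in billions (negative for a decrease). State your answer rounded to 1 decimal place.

Before: m₁ = (1 + 0.33) / (0.05 + 0.33) = 3.5, MB₁ = 8920, so M₁ = 3.5 × 8920 = 31220 billion.
After: m₂ = (1 + 0.233) / (0.05 + 0.233) ≈ 4.356890, MB₂ = 8920 + 387 = 9307, so M₂ = 4.356890 × 9307 ≈ 40549.5752 billion.
ΔM = M₂ − M₁ = 40549.5752 − 31220 = 9329.5752 billion.

ƒ9329.6 billion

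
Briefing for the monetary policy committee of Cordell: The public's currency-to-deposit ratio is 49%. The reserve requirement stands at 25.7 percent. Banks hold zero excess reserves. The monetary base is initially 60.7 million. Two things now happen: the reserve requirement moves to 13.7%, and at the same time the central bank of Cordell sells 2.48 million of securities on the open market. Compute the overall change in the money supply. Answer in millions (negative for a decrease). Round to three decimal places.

17.279 million

Before: m₁ = (1 + 0.49) / (0.257 + 0.49) ≈ 1.994645, MB₁ = 60.7, so M₁ = 1.994645 × 60.7 ≈ 121.075 million.
After: m₂ = (1 + 0.49) / (0.137 + 0.49) ≈ 2.376396, MB₂ = 60.7 − 2.48 = 58.22, so M₂ = 2.376396 × 58.22 ≈ 138.3538 million.
ΔM = M₂ − M₁ = 138.3538 − 121.075 = 17.2788 million.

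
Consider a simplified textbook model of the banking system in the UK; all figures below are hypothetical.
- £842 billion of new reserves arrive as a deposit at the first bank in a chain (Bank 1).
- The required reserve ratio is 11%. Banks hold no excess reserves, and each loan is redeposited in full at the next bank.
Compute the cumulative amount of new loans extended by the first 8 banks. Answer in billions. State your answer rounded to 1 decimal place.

Bank i lends (1 − rr)^i of the original deposit: Bank 1 lends 842·0.8900 = 749.3800, Bank 2 lends 842·0.8900² = 666.9482, and so on.
Summing a geometric series: total = 842·[0.8900·(1 − 0.8900^8) / (1 − 0.8900)] ≈ 4130.7264 billion.

£4130.7 billion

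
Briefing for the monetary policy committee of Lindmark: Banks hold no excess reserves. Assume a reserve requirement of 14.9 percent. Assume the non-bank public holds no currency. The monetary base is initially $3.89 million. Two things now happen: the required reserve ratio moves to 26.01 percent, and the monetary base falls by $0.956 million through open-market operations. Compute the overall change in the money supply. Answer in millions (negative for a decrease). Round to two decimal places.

Before: m₁ = 1 / (0.149) ≈ 6.7114, MB₁ = 3.89, so M₁ = 6.7114 × 3.89 ≈ 26.1073 million.
After: m₂ = 1 / (0.2601) ≈ 3.8447, MB₂ = 3.89 − 0.956 = 2.934, so M₂ = 3.8447 × 2.934 ≈ 11.2803 million.
ΔM = M₂ − M₁ = 11.2803 − 26.1073 = -14.827 million.

-14.83 million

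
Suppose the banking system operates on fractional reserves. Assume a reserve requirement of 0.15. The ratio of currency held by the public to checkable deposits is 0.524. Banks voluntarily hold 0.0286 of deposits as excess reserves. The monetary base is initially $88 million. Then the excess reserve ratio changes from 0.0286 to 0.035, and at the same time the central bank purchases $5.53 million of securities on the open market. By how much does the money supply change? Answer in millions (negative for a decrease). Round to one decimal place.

Before: m₁ = (1 + 0.524) / (0.15 + 0.0286 + 0.524) ≈ 2.1691, MB₁ = 88, so M₁ = 2.1691 × 88 = 190.8808 million.
After: m₂ = (1 + 0.524) / (0.15 + 0.035 + 0.524) ≈ 2.1495, MB₂ = 88 + 5.53 = 93.53, so M₂ = 2.1495 × 93.53 ≈ 201.0427 million.
ΔM = M₂ − M₁ = 201.0427 − 190.8808 = 10.1619 million.

$10.2 million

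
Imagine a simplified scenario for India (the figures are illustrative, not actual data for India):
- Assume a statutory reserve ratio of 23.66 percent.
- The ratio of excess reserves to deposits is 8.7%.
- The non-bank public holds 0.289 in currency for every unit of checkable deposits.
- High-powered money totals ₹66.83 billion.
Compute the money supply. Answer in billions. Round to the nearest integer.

The money multiplier is m = (1 + c) / (rr + e + c) = (1 + 0.289) / (0.2366 + 0.087 + 0.289) ≈ 2.1041.
So M = m × MB = 2.1041 × 66.83 ≈ 140.617 billion.

₹141 billion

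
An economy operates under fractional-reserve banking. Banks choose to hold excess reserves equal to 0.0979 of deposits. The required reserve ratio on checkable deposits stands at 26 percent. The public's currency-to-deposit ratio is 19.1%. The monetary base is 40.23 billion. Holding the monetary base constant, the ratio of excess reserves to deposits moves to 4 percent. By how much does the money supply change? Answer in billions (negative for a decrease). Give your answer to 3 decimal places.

Initially m₁ = (1 + 0.191) / (0.26 + 0.0979 + 0.191) ≈ 2.169794, so M₁ = 2.169794 × 40.23 ≈ 87.2908 billion.
After the change m₂ = (1 + 0.191) / (0.26 + 0.04 + 0.191) ≈ 2.425662, so M₂ = 2.425662 × 40.23 ≈ 97.5844 billion.
ΔM = M₂ − M₁ = 97.5844 − 87.2908 = 10.2936 billion.

10.294 billion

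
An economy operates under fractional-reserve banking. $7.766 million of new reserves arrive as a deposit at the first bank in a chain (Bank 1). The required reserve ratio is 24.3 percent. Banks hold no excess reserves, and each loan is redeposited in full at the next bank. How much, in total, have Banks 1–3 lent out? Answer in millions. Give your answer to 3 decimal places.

Bank i lends (1 − rr)^i of the original deposit: Bank 1 lends 7.766·0.7570 ≈ 5.8789, Bank 2 lends 7.766·0.7570² ≈ 4.4503, and so on.
Summing a geometric series: total = 7.766·[0.7570·(1 − 0.7570^3) / (1 − 0.7570)] ≈ 13.6980 million.

$13.698 million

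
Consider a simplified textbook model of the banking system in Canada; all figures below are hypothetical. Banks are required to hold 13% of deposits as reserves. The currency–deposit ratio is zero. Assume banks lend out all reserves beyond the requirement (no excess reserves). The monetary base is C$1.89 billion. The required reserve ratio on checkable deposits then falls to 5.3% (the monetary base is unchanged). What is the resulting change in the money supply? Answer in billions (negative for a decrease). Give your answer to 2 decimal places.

Initially m₁ = 1 / (0.13) ≈ 7.6923, so M₁ = 7.6923 × 1.89 ≈ 14.5384 billion.
After the change m₂ = 1 / (0.053) ≈ 18.8679, so M₂ = 18.8679 × 1.89 ≈ 35.6603 billion.
ΔM = M₂ − M₁ = 35.6603 − 14.5384 = 21.1219 billion.

C$21.12 billion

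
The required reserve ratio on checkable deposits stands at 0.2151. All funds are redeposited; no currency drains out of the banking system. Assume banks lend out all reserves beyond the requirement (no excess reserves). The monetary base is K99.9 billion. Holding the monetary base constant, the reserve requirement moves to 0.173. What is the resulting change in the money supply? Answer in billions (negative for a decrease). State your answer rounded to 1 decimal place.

Initially m₁ = 1 / (0.2151) ≈ 4.6490, so M₁ = 4.6490 × 99.9 = 464.4351 billion.
After the change m₂ = 1 / (0.173) ≈ 5.7803, so M₂ = 5.7803 × 99.9 ≈ 577.452 billion.
ΔM = M₂ − M₁ = 577.452 − 464.4351 = 113.0169 billion.

K113.0 billion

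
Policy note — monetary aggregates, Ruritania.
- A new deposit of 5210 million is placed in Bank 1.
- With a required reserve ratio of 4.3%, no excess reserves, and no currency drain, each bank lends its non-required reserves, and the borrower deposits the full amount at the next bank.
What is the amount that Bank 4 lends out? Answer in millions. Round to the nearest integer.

Each bank lends a fraction (1 − rr) = 0.9570 of the deposit it receives, so Bank 4 receives 5210·0.9570^3 and lends 5210·0.9570^4 ≈ 4370.0406 million.

4370 million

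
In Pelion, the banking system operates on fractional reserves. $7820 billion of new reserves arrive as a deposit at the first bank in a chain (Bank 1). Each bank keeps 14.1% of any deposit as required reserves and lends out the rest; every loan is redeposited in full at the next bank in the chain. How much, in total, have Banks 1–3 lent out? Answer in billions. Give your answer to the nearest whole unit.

$17444 billion

Bank i lends (1 − rr)^i of the original deposit: Bank 1 lends 7820·0.8590 = 6717.3800, Bank 2 lends 7820·0.8590² ≈ 5770.2294, and so on.
Summing a geometric series: total = 7820·[0.8590·(1 − 0.8590^3) / (1 − 0.8590)] ≈ 17444.2365 billion.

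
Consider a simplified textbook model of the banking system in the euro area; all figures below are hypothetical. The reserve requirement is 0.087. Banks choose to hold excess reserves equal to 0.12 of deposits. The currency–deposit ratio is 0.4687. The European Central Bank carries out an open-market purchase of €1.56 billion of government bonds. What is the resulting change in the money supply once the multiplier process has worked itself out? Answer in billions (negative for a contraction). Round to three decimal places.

€3.391 billion

The money multiplier is m = (1 + c) / (rr + e + c) = (1 + 0.4687) / (0.087 + 0.12 + 0.4687) ≈ 2.17360.
The purchase adds 1.56 billion of base, so ΔM = m × ΔMB = 2.17360 × (+1.56) ≈ 3.3908 billion.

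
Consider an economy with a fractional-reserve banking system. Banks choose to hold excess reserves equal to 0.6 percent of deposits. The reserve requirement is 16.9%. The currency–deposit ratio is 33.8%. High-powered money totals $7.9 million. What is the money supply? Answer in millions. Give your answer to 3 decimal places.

The money multiplier is m = (1 + c) / (rr + e + c) = (1 + 0.338) / (0.169 + 0.006 + 0.338) ≈ 2.60819.
So M = m × MB = 2.60819 × 7.9 ≈ 20.6047 million.

$20.605 million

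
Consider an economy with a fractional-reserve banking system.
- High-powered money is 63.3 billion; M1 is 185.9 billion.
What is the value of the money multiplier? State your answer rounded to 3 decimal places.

The money multiplier is m = M / MB = 185.9 / 63.3 ≈ 2.93681.

2.937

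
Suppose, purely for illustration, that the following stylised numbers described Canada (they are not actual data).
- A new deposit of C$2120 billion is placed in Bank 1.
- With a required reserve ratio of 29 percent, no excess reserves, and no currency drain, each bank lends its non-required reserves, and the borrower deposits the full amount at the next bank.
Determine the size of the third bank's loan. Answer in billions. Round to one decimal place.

Each bank lends a fraction (1 − rr) = 0.7100 of the deposit it receives, so Bank 3 receives 2120·0.7100^2 and lends 2120·0.7100^3 ≈ 758.7713 billion.

C$758.8 billion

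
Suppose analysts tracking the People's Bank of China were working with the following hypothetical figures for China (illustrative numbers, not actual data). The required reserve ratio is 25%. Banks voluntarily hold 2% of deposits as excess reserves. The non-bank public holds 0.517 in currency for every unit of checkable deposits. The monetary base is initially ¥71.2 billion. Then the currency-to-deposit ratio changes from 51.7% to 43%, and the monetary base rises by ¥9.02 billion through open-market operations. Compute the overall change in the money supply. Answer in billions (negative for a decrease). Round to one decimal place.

Before: m₁ = (1 + 0.517) / (0.25 + 0.02 + 0.517) ≈ 1.9276, MB₁ = 71.2, so M₁ = 1.9276 × 71.2 ≈ 137.2451 billion.
After: m₂ = (1 + 0.43) / (0.25 + 0.02 + 0.43) ≈ 2.0429, MB₂ = 71.2 + 9.02 = 80.22, so M₂ = 2.0429 × 80.22 ≈ 163.8814 billion.
ΔM = M₂ − M₁ = 163.8814 − 137.2451 = 26.6363 billion.

¥26.6 billion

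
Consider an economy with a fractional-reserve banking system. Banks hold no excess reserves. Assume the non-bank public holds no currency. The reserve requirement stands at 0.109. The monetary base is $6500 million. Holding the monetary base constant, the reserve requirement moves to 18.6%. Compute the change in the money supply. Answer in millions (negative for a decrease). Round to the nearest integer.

Initially m₁ = 1 / (0.109) ≈ 9.17431, so M₁ = 9.17431 × 6500 = 59633.015 million.
After the change m₂ = 1 / (0.186) ≈ 5.37634, so M₂ = 5.37634 × 6500 = 34946.21 million.
ΔM = M₂ − M₁ = 34946.21 − 59633.015 = -24686.805 million.

-24687 million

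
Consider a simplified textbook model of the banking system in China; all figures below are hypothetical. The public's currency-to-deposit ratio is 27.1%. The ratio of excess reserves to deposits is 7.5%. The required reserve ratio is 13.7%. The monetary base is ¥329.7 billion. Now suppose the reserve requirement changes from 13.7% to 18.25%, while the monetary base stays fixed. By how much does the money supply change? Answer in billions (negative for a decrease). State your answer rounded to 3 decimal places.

-74.694 billion

Initially m₁ = (1 + 0.271) / (0.137 + 0.075 + 0.271) ≈ 2.6314700, so M₁ = 2.6314700 × 329.7 ≈ 867.5957 billion.
After the change m₂ = (1 + 0.271) / (0.1825 + 0.075 + 0.271) ≈ 2.4049196, so M₂ = 2.4049196 × 329.7 ≈ 792.902 billion.
ΔM = M₂ − M₁ = 792.902 − 867.5957 = -74.6937 billion.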